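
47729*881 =42049249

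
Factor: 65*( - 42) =  -  2730 = - 2^1*3^1*5^1*7^1 * 13^1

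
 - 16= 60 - 76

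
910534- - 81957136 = 82867670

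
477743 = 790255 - 312512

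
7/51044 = 1/7292 = 0.00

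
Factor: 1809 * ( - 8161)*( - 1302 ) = 19221750198= 2^1*3^4*7^1* 31^1 * 67^1*8161^1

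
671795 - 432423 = 239372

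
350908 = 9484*37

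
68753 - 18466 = 50287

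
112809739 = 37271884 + 75537855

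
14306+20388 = 34694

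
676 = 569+107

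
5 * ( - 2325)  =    -  11625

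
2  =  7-5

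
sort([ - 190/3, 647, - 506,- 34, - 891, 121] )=[ - 891 , - 506,-190/3, - 34,121, 647 ]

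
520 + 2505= 3025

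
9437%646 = 393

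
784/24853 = 784/24853 = 0.03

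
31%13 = 5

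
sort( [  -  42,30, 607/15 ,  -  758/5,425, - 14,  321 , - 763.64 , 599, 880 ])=[ - 763.64, - 758/5, - 42 ,-14, 30, 607/15,  321,425, 599,880]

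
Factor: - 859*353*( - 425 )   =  128871475 = 5^2*17^1*353^1*859^1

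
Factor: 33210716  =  2^2*7^1*11^1*107827^1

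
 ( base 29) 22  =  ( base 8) 74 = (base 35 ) 1P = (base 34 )1q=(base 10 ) 60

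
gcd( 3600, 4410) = 90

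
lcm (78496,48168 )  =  2119392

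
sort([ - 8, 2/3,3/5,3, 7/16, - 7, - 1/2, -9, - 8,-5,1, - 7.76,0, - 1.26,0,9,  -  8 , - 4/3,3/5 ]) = [ - 9,  -  8, - 8, - 8,-7.76, - 7, - 5, -4/3, - 1.26, -1/2,0,0 , 7/16,3/5 , 3/5 , 2/3,  1, 3, 9] 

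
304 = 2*152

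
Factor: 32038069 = 7^1 * 29^1*157823^1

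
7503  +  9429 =16932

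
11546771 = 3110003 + 8436768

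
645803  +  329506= 975309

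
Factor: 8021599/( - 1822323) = - 3^( -1)* 127^( - 1 )*347^1*4783^( - 1)*23117^1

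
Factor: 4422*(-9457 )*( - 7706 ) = 322256088924 = 2^2*3^1*7^2* 11^1*67^1*193^1*3853^1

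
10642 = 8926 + 1716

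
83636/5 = 83636/5 = 16727.20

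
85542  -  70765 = 14777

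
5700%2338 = 1024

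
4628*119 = 550732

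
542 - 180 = 362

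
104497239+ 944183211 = 1048680450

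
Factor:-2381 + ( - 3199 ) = -5580  =  - 2^2*3^2*  5^1*31^1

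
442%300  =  142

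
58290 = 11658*5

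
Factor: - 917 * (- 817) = 749189  =  7^1 * 19^1*43^1 * 131^1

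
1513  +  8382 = 9895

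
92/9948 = 23/2487=0.01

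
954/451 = 2 + 52/451  =  2.12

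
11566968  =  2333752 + 9233216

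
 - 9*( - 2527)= 22743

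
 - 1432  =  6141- 7573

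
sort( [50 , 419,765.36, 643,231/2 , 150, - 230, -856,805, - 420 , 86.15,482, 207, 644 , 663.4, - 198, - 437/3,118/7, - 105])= [ - 856,-420, -230, - 198,- 437/3 ,-105  ,  118/7, 50 , 86.15, 231/2,150,207 , 419, 482, 643,644, 663.4, 765.36, 805] 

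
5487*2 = 10974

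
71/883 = 71/883 = 0.08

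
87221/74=87221/74 = 1178.66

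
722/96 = 361/48 = 7.52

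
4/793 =4/793=0.01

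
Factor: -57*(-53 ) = 3021 = 3^1 *19^1*53^1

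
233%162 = 71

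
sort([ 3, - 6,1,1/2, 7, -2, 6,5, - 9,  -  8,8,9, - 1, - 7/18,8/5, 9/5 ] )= [ - 9, - 8, - 6, - 2, - 1,- 7/18, 1/2,1,8/5,9/5,3, 5,6, 7, 8, 9]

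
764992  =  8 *95624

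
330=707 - 377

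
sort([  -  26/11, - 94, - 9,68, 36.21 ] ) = [- 94, - 9, - 26/11,36.21,68 ]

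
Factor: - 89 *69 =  - 3^1*23^1*89^1 = - 6141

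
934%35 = 24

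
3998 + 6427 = 10425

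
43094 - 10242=32852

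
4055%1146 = 617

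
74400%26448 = 21504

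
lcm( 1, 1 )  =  1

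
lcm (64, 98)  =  3136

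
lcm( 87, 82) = 7134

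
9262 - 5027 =4235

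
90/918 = 5/51 = 0.10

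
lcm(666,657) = 48618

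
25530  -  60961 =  - 35431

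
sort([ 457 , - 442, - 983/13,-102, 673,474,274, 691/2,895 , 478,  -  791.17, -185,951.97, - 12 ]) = [-791.17,  -  442, - 185, - 102,-983/13,-12, 274, 691/2, 457, 474, 478, 673 , 895, 951.97] 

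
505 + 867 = 1372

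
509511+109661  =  619172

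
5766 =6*961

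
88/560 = 11/70 = 0.16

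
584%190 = 14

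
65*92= 5980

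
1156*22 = 25432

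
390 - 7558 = -7168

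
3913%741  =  208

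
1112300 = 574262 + 538038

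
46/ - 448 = - 1 + 201/224= -0.10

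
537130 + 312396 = 849526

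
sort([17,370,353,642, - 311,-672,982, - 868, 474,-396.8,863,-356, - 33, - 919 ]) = [  -  919,-868, - 672, - 396.8 , - 356, - 311, - 33,17,353 , 370,474,642,863 , 982 ] 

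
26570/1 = 26570 =26570.00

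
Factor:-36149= - 37^1 * 977^1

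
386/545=386/545=0.71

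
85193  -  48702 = 36491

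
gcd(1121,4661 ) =59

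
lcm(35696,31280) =3034160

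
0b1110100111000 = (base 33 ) 6SM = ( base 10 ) 7480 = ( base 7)30544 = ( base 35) 63P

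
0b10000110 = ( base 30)4E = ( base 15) 8E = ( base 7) 251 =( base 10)134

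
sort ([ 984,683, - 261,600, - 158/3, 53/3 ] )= [ - 261, - 158/3,53/3,600,683,  984 ]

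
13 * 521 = 6773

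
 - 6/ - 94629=2/31543  =  0.00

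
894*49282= 44058108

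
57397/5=57397/5  =  11479.40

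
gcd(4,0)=4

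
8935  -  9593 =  - 658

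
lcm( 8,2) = 8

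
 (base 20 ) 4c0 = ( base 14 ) 956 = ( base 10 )1840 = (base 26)2IK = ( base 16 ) 730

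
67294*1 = 67294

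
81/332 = 81/332=0.24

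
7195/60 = 119 + 11/12 = 119.92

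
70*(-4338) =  - 303660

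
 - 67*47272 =-3167224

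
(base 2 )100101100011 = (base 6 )15043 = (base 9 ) 3260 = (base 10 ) 2403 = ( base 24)443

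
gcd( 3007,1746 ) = 97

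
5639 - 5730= - 91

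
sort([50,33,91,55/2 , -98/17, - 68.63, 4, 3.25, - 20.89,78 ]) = [ - 68.63,-20.89, - 98/17, 3.25,4, 55/2,33,50,78,91]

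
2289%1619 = 670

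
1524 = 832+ 692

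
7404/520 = 14 +31/130=14.24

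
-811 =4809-5620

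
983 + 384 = 1367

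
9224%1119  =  272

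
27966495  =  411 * 68045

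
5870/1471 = 5870/1471=   3.99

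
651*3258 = 2120958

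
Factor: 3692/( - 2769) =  - 4/3= - 2^2*3^( - 1)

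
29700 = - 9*( - 3300 ) 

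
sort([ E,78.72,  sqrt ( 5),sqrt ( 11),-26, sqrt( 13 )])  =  [  -  26,sqrt( 5), E, sqrt ( 11),sqrt ( 13),78.72]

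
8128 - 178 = 7950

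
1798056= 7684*234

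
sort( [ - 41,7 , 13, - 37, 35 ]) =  [ - 41 , - 37,7, 13,  35]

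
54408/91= 54408/91 = 597.89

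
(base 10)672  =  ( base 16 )2A0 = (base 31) ll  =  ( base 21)1b0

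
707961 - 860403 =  - 152442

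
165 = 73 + 92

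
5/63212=5/63212  =  0.00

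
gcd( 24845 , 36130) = 5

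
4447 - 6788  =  -2341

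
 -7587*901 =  - 6835887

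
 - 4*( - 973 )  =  3892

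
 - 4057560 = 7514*( - 540)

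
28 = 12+16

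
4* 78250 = 313000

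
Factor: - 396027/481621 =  - 3^2*7^ (-2 )*79^1 * 557^1 * 9829^( - 1 ) 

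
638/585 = 1 + 53/585 = 1.09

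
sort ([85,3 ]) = [3, 85]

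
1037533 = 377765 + 659768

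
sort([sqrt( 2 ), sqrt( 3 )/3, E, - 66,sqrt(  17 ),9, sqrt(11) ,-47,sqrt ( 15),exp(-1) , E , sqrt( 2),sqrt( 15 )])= [ - 66,-47, exp(  -  1),sqrt( 3)/3,sqrt( 2),sqrt (2), E, E,sqrt( 11), sqrt ( 15),sqrt(15), sqrt( 17 ), 9]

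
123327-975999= - 852672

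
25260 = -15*(-1684 ) 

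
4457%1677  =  1103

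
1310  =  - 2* ( - 655)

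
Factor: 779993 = 779993^1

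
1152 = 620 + 532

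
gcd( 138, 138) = 138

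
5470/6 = 911+2/3 = 911.67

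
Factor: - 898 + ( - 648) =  - 1546 = - 2^1*773^1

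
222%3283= 222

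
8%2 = 0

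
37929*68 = 2579172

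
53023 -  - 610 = 53633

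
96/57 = 1 +13/19 = 1.68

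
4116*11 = 45276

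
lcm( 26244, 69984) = 209952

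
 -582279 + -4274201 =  - 4856480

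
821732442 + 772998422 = 1594730864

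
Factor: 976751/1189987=67^( - 1)*353^1*2767^1 * 17761^( - 1 ) 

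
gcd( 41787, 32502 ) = 3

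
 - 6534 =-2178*3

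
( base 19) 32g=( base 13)696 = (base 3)1120010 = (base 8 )2161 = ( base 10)1137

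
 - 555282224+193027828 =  - 362254396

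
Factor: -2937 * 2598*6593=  - 50306739318  =  -2^1*3^2*11^1 * 19^1*89^1*347^1 * 433^1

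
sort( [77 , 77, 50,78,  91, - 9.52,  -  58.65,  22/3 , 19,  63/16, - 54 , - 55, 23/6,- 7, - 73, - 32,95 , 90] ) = [ - 73,-58.65, - 55,  -  54, - 32, - 9.52, - 7, 23/6, 63/16,22/3,  19, 50, 77,77, 78, 90, 91,  95 ] 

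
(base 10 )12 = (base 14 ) C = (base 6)20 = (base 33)C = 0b1100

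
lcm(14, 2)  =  14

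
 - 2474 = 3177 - 5651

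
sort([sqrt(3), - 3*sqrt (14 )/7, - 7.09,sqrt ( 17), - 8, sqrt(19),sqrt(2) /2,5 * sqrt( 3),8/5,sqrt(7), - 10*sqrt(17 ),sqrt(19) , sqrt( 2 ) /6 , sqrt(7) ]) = [-10*sqrt(17), - 8, - 7.09,  -  3*sqrt(14 )/7,sqrt( 2)/6,sqrt(2 ) /2, 8/5 , sqrt( 3 ),  sqrt(7 ), sqrt(7),sqrt( 17),sqrt(19), sqrt(19),5*sqrt( 3)]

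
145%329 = 145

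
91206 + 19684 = 110890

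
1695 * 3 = 5085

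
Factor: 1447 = 1447^1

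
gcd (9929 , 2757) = 1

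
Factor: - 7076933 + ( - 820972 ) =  - 3^4* 5^1 * 19501^1 = - 7897905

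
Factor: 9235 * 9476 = 87510860 = 2^2*5^1 * 23^1 * 103^1 * 1847^1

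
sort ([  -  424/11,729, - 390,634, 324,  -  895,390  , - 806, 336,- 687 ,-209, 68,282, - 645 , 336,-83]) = [-895,- 806, - 687,- 645,-390,  -  209, -83, - 424/11,68,282,324, 336, 336, 390,634, 729]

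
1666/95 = 17+51/95 = 17.54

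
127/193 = 127/193 = 0.66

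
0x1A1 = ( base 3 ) 120110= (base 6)1533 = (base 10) 417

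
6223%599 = 233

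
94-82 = 12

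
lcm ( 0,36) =0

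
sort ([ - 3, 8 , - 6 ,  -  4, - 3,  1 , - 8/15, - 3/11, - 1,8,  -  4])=[ - 6, -4, - 4, - 3 , - 3, - 1, - 8/15,-3/11, 1, 8, 8]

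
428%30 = 8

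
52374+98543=150917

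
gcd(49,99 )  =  1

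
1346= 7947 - 6601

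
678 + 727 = 1405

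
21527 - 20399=1128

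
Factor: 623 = 7^1*89^1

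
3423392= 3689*928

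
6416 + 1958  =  8374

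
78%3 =0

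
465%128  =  81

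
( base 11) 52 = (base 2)111001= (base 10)57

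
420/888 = 35/74 = 0.47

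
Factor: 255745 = 5^1 * 7^1*7307^1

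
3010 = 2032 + 978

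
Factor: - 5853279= -3^1 * 1951093^1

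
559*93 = 51987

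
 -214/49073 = - 214/49073  =  - 0.00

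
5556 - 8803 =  - 3247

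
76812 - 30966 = 45846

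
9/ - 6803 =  - 9/6803 = - 0.00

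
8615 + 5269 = 13884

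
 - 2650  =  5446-8096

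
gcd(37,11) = 1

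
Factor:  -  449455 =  - 5^1*89891^1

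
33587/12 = 33587/12=2798.92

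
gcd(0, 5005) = 5005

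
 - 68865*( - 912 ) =62804880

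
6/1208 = 3/604 = 0.00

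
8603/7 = 1229 = 1229.00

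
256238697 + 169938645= 426177342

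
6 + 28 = 34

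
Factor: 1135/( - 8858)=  - 2^( -1 ) *5^1*43^( - 1 )*103^(-1)*227^1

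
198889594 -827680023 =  - 628790429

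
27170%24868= 2302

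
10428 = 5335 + 5093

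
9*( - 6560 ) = -59040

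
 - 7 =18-25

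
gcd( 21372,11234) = 274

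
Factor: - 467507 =-467507^1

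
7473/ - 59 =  - 7473/59= - 126.66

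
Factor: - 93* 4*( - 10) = 3720 = 2^3*3^1*5^1 * 31^1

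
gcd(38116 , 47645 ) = 9529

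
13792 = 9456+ 4336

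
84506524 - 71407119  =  13099405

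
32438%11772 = 8894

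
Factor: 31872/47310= 64/95 = 2^6*5^( - 1 )*19^( - 1)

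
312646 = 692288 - 379642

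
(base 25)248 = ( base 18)438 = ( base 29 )1ho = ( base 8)2516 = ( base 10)1358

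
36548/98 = 18274/49 = 372.94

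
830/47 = 830/47= 17.66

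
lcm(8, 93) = 744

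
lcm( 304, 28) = 2128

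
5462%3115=2347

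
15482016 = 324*47784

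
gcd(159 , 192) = 3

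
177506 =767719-590213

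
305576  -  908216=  - 602640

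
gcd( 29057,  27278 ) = 593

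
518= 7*74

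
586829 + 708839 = 1295668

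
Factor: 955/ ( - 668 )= - 2^( -2)* 5^1*167^ ( - 1)*191^1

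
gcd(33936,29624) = 56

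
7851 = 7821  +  30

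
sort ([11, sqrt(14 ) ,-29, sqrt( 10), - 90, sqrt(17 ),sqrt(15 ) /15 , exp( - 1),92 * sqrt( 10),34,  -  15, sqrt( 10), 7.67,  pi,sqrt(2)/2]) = [ - 90, - 29, -15,sqrt(15) /15,exp(  -  1),sqrt( 2) /2,pi , sqrt(10) , sqrt( 10),sqrt(14),sqrt(17 ) , 7.67 , 11,34, 92*sqrt(10)] 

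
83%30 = 23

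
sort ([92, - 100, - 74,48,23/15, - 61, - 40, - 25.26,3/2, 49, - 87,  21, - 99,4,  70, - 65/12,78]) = [-100, - 99 ,  -  87, - 74, - 61, - 40, - 25.26,  -  65/12,3/2 , 23/15,4,  21, 48,  49, 70,78, 92]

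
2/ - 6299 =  - 2/6299 = - 0.00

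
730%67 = 60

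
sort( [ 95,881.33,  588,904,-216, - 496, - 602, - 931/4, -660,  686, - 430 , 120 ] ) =[ - 660, -602, -496, - 430, - 931/4,-216,95,120, 588,686,881.33, 904]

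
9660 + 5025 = 14685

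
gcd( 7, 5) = 1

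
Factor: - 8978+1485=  - 7493 = - 59^1*127^1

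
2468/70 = 1234/35 = 35.26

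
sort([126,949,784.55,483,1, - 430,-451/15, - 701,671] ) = [ - 701, - 430, - 451/15 , 1,126,483, 671, 784.55,949]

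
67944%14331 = 10620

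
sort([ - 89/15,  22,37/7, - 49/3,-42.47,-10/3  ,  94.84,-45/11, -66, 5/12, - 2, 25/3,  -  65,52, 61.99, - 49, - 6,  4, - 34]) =[ - 66, - 65, - 49, - 42.47, - 34,-49/3, - 6, -89/15,-45/11,-10/3, - 2, 5/12  ,  4 , 37/7,25/3,22,52, 61.99,94.84]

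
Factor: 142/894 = 71/447 = 3^( - 1 )* 71^1*149^ ( - 1)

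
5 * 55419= 277095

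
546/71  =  546/71 = 7.69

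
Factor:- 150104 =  - 2^3*29^1*647^1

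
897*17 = 15249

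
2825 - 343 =2482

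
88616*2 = 177232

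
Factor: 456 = 2^3*3^1*19^1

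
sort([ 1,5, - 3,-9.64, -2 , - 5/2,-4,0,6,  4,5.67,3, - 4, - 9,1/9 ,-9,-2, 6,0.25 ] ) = [ - 9.64,-9, - 9, - 4, - 4, - 3,-5/2, -2,-2,0,1/9, 0.25,1, 3,4,  5,5.67,6,6]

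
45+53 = 98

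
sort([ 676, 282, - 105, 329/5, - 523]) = [  -  523, - 105,329/5 , 282 , 676]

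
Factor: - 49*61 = - 7^2*61^1 = - 2989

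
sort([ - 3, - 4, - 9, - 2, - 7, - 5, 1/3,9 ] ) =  [ - 9 , - 7, - 5, - 4, - 3, - 2,1/3,9]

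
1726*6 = 10356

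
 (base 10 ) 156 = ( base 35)4G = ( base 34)4K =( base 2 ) 10011100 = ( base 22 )72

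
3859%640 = 19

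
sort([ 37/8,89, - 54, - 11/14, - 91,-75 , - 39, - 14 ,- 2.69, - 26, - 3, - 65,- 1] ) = [ - 91, - 75, - 65, - 54, - 39,-26, - 14,-3,-2.69 , - 1,-11/14 , 37/8,89 ] 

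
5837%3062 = 2775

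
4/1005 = 4/1005= 0.00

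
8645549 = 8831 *979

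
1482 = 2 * 741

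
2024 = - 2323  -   - 4347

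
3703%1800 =103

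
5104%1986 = 1132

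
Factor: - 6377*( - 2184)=2^3*3^1 * 7^2*13^1 * 911^1 =13927368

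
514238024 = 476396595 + 37841429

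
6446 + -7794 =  - 1348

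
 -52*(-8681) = 451412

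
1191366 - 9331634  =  - 8140268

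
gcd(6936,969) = 51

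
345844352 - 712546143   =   - 366701791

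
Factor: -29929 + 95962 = 3^2*11^1 * 23^1 * 29^1 = 66033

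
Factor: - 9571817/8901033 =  - 3^ ( - 1 )*  2967011^( - 1 ) * 9571817^1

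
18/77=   18/77=0.23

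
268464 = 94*2856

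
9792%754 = 744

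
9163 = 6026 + 3137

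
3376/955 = 3376/955 = 3.54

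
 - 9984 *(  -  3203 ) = 31978752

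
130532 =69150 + 61382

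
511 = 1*511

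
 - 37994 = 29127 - 67121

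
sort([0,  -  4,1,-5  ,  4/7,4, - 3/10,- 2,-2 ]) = [ - 5,-4,-2,-2,-3/10, 0, 4/7,1, 4 ]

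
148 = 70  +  78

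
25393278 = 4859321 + 20533957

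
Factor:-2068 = -2^2*11^1 *47^1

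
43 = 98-55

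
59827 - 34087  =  25740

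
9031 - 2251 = 6780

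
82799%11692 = 955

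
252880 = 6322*40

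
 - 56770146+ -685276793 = -742046939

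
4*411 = 1644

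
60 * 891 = 53460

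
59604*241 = 14364564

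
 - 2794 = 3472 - 6266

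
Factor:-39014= - 2^1 *19507^1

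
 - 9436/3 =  - 9436/3 = - 3145.33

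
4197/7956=1399/2652 = 0.53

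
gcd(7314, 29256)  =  7314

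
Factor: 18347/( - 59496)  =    -  2^( -3 )*3^( - 1)*7^1*37^( - 1 )*67^ ( - 1 )*2621^1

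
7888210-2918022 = 4970188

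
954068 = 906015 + 48053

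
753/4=188+ 1/4=188.25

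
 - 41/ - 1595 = 41/1595 = 0.03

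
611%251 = 109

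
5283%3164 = 2119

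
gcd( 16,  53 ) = 1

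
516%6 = 0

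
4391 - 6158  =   - 1767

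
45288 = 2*22644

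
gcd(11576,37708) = 4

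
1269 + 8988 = 10257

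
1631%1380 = 251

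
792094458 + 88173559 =880268017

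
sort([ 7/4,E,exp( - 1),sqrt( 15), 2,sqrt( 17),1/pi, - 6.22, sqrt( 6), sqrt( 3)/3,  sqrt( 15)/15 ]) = [-6.22, sqrt( 15)/15 , 1/pi,exp( - 1),sqrt (3)/3,7/4 , 2, sqrt( 6 ),E , sqrt( 15)  ,  sqrt(17)]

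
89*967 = 86063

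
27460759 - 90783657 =-63322898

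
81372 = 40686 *2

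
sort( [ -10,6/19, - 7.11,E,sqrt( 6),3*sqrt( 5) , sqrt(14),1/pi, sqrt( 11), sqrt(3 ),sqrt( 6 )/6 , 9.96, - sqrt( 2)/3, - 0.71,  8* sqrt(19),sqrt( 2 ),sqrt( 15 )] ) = [ - 10, - 7.11, - 0.71 ,  -  sqrt(2) /3, 6/19,1/pi, sqrt( 6) /6, sqrt( 2),sqrt (3 ),sqrt( 6), E,sqrt(11),sqrt( 14 ) , sqrt( 15) , 3 * sqrt( 5),9.96,8*sqrt(19 )]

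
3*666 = 1998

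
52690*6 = 316140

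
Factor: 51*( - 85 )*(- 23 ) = 3^1*5^1*17^2*23^1 = 99705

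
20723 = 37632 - 16909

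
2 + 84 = 86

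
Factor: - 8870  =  -2^1*5^1*887^1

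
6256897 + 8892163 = 15149060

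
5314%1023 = 199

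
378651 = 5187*73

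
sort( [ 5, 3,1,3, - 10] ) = [ - 10 , 1 , 3,  3, 5 ] 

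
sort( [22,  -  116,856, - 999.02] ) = [ - 999.02, - 116, 22,856]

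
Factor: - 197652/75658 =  - 2^1*3^1*7^1 * 11^( - 1)*13^1 * 19^(-1) = - 546/209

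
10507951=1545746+8962205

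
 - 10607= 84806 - 95413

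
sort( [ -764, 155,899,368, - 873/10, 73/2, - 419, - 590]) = [- 764, - 590,  -  419, - 873/10,  73/2,155, 368, 899]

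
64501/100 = 64501/100=645.01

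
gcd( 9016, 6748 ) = 28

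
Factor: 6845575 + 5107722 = 11953297  =  11953297^1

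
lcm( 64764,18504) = 129528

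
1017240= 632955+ 384285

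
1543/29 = 1543/29  =  53.21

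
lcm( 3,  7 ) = 21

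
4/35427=4/35427= 0.00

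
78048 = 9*8672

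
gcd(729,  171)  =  9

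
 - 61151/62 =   -  987 + 43/62  =  -986.31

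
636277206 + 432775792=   1069052998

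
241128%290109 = 241128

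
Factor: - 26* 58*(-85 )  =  128180 = 2^2*5^1*13^1*17^1*29^1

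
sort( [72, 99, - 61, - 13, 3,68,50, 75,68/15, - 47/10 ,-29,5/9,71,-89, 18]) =[-89, - 61, - 29, - 13,-47/10, 5/9, 3,68/15, 18 , 50, 68,71,72, 75, 99]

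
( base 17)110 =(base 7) 615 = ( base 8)462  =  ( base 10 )306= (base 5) 2211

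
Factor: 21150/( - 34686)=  - 25/41 = -5^2*41^(-1) 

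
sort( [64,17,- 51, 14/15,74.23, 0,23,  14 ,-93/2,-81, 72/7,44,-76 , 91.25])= [ - 81,-76 ,-51, - 93/2,0, 14/15, 72/7,14,17,23, 44,64, 74.23,  91.25]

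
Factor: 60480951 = 3^1*17^1*61^1*19441^1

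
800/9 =88 +8/9 = 88.89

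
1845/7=1845/7 = 263.57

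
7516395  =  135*55677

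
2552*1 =2552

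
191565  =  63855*3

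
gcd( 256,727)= 1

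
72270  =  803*90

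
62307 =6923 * 9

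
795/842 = 795/842=0.94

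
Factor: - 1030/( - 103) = 10 = 2^1 * 5^1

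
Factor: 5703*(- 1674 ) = - 9546822 = - 2^1*3^4*31^1*  1901^1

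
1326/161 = 1326/161 = 8.24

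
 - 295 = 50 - 345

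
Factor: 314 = 2^1*157^1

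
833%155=58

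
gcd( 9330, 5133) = 3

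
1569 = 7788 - 6219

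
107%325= 107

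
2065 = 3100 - 1035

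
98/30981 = 98/30981 =0.00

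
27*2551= 68877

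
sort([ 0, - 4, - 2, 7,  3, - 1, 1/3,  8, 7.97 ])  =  [ - 4, - 2, - 1,  0,1/3,3,7, 7.97, 8 ] 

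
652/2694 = 326/1347=0.24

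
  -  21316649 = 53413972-74730621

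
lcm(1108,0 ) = 0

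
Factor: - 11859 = - 3^1*59^1*67^1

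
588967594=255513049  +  333454545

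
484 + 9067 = 9551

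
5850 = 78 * 75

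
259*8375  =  2169125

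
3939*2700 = 10635300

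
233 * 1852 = 431516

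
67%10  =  7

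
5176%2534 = 108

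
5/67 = 5/67 = 0.07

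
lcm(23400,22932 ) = 1146600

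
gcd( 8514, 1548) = 774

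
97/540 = 97/540 = 0.18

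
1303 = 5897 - 4594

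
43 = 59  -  16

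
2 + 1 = 3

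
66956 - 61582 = 5374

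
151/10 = 151/10 = 15.10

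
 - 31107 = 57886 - 88993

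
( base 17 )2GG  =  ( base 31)rt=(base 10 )866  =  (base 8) 1542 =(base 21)1K5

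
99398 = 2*49699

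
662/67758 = 331/33879 = 0.01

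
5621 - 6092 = - 471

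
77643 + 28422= 106065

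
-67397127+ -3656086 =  - 71053213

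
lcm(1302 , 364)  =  33852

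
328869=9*36541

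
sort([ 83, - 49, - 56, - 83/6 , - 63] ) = [ - 63 , - 56, - 49, - 83/6,  83 ] 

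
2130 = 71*30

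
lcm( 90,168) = 2520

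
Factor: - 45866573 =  - 3541^1*12953^1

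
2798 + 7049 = 9847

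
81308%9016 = 164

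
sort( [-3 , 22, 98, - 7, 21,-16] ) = [ - 16,-7, - 3,21, 22,98] 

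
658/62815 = 658/62815= 0.01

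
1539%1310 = 229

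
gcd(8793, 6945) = 3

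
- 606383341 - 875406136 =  - 1481789477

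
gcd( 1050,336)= 42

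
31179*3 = 93537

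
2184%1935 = 249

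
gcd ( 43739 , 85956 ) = 1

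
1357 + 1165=2522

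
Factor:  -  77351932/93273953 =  - 2^2*7^1*29^1 *95261^1*93273953^( - 1)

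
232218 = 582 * 399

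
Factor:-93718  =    -  2^1*47^1*997^1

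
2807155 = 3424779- 617624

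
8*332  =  2656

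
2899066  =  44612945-41713879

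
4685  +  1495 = 6180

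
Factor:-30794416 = -2^4*1924651^1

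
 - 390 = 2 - 392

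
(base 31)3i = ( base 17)69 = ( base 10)111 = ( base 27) 43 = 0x6f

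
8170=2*4085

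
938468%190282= 177340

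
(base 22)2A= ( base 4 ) 312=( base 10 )54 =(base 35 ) 1J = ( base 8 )66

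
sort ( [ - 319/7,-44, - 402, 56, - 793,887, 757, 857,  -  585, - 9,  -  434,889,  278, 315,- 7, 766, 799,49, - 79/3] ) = [  -  793, - 585,- 434, - 402, - 319/7, - 44, - 79/3, - 9, - 7,49,56, 278, 315, 757, 766,799, 857, 887 , 889]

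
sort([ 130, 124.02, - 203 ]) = [ - 203, 124.02, 130] 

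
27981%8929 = 1194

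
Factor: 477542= 2^1*13^1*18367^1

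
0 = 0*5911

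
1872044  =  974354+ 897690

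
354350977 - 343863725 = 10487252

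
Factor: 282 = 2^1*3^1*47^1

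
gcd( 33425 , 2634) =1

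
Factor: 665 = 5^1*7^1 * 19^1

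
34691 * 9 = 312219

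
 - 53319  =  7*(-7617)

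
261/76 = 261/76 = 3.43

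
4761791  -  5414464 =  -  652673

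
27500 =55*500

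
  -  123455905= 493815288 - 617271193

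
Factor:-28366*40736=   -  2^6 * 13^1*19^1 * 67^1 * 1091^1 = - 1155517376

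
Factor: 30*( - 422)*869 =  - 11001540 = - 2^2*3^1*5^1*11^1*79^1*211^1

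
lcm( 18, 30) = 90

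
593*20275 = 12023075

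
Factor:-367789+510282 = 13^1*97^1*113^1 = 142493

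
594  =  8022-7428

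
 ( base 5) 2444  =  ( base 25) EO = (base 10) 374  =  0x176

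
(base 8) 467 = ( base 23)dc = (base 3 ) 102112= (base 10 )311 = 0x137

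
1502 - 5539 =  - 4037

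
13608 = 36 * 378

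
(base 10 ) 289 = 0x121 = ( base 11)243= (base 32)91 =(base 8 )441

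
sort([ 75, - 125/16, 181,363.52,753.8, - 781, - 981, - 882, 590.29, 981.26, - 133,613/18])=[- 981, - 882, - 781, - 133, - 125/16, 613/18,75, 181, 363.52, 590.29, 753.8, 981.26]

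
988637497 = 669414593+319222904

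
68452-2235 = 66217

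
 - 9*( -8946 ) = 80514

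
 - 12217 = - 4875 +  - 7342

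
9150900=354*25850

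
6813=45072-38259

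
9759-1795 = 7964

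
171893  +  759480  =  931373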